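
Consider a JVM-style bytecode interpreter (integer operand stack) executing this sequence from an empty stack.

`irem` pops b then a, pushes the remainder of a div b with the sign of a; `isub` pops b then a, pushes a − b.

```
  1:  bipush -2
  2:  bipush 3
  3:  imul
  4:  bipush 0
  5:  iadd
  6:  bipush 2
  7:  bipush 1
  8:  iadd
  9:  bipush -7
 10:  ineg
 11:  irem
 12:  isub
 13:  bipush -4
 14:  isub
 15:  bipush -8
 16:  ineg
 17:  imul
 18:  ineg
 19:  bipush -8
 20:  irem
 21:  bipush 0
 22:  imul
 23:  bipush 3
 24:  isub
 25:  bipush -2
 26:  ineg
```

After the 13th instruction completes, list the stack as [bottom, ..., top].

bipush -2  [-2]
bipush 3   [-2, 3]
imul       [-6]
bipush 0   [-6, 0]
iadd       [-6]
bipush 2   [-6, 2]
bipush 1   [-6, 2, 1]
iadd       [-6, 3]
bipush -7  [-6, 3, -7]
ineg       [-6, 3, 7]
irem       [-6, 3]
isub       [-9]
bipush -4  [-9, -4]

[-9, -4]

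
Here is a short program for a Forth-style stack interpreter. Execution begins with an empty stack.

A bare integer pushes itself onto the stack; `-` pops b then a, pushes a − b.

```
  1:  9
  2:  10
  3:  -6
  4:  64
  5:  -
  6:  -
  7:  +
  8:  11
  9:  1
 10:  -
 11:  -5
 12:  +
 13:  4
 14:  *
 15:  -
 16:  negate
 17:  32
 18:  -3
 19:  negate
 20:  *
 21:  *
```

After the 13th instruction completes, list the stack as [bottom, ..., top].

9  : [9]
10 : [9, 10]
-6 : [9, 10, -6]
64 : [9, 10, -6, 64]
-  : [9, 10, -70]
-  : [9, 80]
+  : [89]
11 : [89, 11]
1  : [89, 11, 1]
-  : [89, 10]
-5 : [89, 10, -5]
+  : [89, 5]
4  : [89, 5, 4]

[89, 5, 4]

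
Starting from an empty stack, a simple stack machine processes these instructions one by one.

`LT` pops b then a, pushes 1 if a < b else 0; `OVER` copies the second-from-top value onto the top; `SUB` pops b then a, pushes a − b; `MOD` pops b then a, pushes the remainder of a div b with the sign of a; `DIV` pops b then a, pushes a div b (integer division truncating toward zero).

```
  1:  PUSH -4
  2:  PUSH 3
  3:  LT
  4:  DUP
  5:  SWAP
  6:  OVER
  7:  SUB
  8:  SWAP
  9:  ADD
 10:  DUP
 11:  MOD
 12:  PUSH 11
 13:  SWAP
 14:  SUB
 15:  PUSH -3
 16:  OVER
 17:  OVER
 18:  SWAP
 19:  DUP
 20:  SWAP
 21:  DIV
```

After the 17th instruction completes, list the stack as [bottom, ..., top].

[11, -3, 11, -3]

PUSH -4 : [-4]
PUSH 3  : [-4, 3]
LT      : [1]
DUP     : [1, 1]
SWAP    : [1, 1]
OVER    : [1, 1, 1]
SUB     : [1, 0]
SWAP    : [0, 1]
ADD     : [1]
DUP     : [1, 1]
MOD     : [0]
PUSH 11 : [0, 11]
SWAP    : [11, 0]
SUB     : [11]
PUSH -3 : [11, -3]
OVER    : [11, -3, 11]
OVER    : [11, -3, 11, -3]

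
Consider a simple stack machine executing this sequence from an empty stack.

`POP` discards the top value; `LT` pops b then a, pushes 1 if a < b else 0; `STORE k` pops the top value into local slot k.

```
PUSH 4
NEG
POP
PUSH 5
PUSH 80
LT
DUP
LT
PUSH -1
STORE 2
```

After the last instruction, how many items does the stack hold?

PUSH 4  → [4]
NEG     → [-4]
POP     → []
PUSH 5  → [5]
PUSH 80 → [5, 80]
LT      → [1]
DUP     → [1, 1]
LT      → [0]
PUSH -1 → [0, -1]
STORE 2 → [0]

1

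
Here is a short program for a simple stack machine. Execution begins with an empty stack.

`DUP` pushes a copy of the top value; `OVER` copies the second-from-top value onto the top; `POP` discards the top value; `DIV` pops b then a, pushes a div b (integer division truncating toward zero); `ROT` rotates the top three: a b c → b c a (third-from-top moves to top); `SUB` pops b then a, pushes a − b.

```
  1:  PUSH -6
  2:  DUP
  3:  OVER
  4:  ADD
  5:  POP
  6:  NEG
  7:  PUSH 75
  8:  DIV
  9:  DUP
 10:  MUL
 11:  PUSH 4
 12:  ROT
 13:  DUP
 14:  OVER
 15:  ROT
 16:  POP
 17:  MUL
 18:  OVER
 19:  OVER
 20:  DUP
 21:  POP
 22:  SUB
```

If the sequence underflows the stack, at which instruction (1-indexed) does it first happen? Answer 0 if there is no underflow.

12

PUSH -6 → -6
DUP     → -6 -6
OVER    → -6 -6 -6
ADD     → -6 -12
POP     → -6
NEG     → 6
PUSH 75 → 6 75
DIV     → 0
DUP     → 0 0
MUL     → 0
PUSH 4  → 0 4
ROT  — needs 3 operands, stack has 2 → underflow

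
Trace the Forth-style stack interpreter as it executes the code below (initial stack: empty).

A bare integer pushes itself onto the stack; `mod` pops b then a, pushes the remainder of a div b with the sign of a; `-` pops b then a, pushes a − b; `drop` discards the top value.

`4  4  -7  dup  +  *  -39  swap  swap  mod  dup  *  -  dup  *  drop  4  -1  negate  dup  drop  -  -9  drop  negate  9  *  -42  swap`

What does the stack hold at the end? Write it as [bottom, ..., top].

4      → 4
4      → 4 4
-7     → 4 4 -7
dup    → 4 4 -7 -7
+      → 4 4 -14
*      → 4 -56
-39    → 4 -56 -39
swap   → 4 -39 -56
swap   → 4 -56 -39
mod    → 4 -17
dup    → 4 -17 -17
*      → 4 289
-      → -285
dup    → -285 -285
*      → 81225
drop   → (empty)
4      → 4
-1     → 4 -1
negate → 4 1
dup    → 4 1 1
drop   → 4 1
-      → 3
-9     → 3 -9
drop   → 3
negate → -3
9      → -3 9
*      → -27
-42    → -27 -42
swap   → -42 -27

[-42, -27]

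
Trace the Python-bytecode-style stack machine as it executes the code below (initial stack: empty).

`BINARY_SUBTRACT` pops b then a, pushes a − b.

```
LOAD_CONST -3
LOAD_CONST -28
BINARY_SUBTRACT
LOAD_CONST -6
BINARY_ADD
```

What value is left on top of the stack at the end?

LOAD_CONST -3    -3
LOAD_CONST -28   -3 -28
BINARY_SUBTRACT  25
LOAD_CONST -6    25 -6
BINARY_ADD       19

19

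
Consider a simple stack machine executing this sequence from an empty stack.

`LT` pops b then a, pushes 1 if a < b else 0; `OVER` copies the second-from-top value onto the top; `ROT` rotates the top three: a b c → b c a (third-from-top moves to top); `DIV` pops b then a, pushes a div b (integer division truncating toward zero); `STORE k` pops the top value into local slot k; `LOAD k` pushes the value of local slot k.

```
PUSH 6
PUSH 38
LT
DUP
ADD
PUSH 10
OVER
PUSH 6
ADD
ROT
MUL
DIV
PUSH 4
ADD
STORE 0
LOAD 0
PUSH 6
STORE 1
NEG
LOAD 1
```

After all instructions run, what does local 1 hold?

PUSH 6  : 6
PUSH 38 : 6 38
LT      : 1
DUP     : 1 1
ADD     : 2
PUSH 10 : 2 10
OVER    : 2 10 2
PUSH 6  : 2 10 2 6
ADD     : 2 10 8
ROT     : 10 8 2
MUL     : 10 16
DIV     : 0
PUSH 4  : 0 4
ADD     : 4
STORE 0 : (empty)
LOAD 0  : 4
PUSH 6  : 4 6
STORE 1 : 4
NEG     : -4
LOAD 1  : -4 6

6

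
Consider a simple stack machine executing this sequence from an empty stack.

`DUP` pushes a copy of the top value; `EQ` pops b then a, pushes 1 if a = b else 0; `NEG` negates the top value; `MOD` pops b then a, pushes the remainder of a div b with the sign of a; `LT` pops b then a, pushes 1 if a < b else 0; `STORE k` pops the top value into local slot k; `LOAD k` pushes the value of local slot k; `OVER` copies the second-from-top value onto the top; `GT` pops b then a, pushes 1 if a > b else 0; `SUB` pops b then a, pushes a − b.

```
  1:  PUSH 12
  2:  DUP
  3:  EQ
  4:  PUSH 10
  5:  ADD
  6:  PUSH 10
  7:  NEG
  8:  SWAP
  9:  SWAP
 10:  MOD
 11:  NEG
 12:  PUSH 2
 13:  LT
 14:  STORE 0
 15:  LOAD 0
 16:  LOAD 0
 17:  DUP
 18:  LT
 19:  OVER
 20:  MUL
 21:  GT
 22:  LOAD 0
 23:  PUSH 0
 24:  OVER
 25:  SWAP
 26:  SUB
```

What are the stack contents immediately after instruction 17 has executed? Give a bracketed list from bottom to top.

PUSH 12 → 12
DUP     → 12 12
EQ      → 1
PUSH 10 → 1 10
ADD     → 11
PUSH 10 → 11 10
NEG     → 11 -10
SWAP    → -10 11
SWAP    → 11 -10
MOD     → 1
NEG     → -1
PUSH 2  → -1 2
LT      → 1
STORE 0 → (empty)
LOAD 0  → 1
LOAD 0  → 1 1
DUP     → 1 1 1

[1, 1, 1]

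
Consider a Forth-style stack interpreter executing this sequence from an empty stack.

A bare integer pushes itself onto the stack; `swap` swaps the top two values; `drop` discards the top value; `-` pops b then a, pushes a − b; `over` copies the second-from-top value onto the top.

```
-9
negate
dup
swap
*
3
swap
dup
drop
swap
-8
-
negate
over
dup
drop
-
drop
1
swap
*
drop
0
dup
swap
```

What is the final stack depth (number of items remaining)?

-9      [-9]
negate  [9]
dup     [9, 9]
swap    [9, 9]
*       [81]
3       [81, 3]
swap    [3, 81]
dup     [3, 81, 81]
drop    [3, 81]
swap    [81, 3]
-8      [81, 3, -8]
-       [81, 11]
negate  [81, -11]
over    [81, -11, 81]
dup     [81, -11, 81, 81]
drop    [81, -11, 81]
-       [81, -92]
drop    [81]
1       [81, 1]
swap    [1, 81]
*       [81]
drop    []
0       [0]
dup     [0, 0]
swap    [0, 0]

2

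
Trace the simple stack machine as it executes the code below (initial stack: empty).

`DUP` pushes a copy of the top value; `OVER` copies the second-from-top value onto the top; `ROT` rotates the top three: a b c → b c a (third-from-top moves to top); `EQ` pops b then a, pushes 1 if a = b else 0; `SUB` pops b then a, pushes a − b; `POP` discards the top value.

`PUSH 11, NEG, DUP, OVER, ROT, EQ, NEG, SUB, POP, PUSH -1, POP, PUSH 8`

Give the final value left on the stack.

PUSH 11 -> 11
NEG     -> -11
DUP     -> -11 -11
OVER    -> -11 -11 -11
ROT     -> -11 -11 -11
EQ      -> -11 1
NEG     -> -11 -1
SUB     -> -10
POP     -> (empty)
PUSH -1 -> -1
POP     -> (empty)
PUSH 8  -> 8

8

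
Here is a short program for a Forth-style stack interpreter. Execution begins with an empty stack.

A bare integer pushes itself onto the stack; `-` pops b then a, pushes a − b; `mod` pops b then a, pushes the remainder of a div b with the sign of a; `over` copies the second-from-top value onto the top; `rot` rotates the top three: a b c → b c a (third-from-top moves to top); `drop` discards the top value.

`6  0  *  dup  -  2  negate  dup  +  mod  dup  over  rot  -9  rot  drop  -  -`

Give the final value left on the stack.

-9

6       6
0       6 0
*       0
dup     0 0
-       0
2       0 2
negate  0 -2
dup     0 -2 -2
+       0 -4
mod     0
dup     0 0
over    0 0 0
rot     0 0 0
-9      0 0 0 -9
rot     0 0 -9 0
drop    0 0 -9
-       0 9
-       -9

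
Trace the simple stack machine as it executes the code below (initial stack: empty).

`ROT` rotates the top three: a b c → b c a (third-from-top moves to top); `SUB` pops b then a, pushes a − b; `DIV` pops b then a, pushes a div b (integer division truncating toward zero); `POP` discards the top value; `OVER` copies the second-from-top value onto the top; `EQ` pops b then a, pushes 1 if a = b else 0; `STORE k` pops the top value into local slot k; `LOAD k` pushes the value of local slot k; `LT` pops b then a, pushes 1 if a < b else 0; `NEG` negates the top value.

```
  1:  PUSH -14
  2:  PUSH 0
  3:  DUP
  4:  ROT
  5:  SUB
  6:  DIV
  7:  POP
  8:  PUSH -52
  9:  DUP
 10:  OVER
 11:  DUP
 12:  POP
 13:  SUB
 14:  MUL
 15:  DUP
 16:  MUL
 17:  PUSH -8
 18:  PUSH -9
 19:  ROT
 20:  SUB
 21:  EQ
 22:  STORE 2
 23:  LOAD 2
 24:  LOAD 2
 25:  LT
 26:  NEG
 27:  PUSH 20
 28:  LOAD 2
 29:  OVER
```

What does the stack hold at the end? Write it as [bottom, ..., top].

[0, 20, 0, 20]

PUSH -14 -> -14
PUSH 0   -> -14 0
DUP      -> -14 0 0
ROT      -> 0 0 -14
SUB      -> 0 14
DIV      -> 0
POP      -> (empty)
PUSH -52 -> -52
DUP      -> -52 -52
OVER     -> -52 -52 -52
DUP      -> -52 -52 -52 -52
POP      -> -52 -52 -52
SUB      -> -52 0
MUL      -> 0
DUP      -> 0 0
MUL      -> 0
PUSH -8  -> 0 -8
PUSH -9  -> 0 -8 -9
ROT      -> -8 -9 0
SUB      -> -8 -9
EQ       -> 0
STORE 2  -> (empty)
LOAD 2   -> 0
LOAD 2   -> 0 0
LT       -> 0
NEG      -> 0
PUSH 20  -> 0 20
LOAD 2   -> 0 20 0
OVER     -> 0 20 0 20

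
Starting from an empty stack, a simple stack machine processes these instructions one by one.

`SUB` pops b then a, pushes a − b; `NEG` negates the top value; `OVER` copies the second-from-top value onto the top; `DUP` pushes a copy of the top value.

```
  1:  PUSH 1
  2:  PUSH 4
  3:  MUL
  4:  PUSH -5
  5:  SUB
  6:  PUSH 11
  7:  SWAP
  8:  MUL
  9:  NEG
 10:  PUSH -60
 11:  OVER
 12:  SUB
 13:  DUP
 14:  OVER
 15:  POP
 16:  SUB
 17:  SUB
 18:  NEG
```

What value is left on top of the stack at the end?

PUSH 1   → [1]
PUSH 4   → [1, 4]
MUL      → [4]
PUSH -5  → [4, -5]
SUB      → [9]
PUSH 11  → [9, 11]
SWAP     → [11, 9]
MUL      → [99]
NEG      → [-99]
PUSH -60 → [-99, -60]
OVER     → [-99, -60, -99]
SUB      → [-99, 39]
DUP      → [-99, 39, 39]
OVER     → [-99, 39, 39, 39]
POP      → [-99, 39, 39]
SUB      → [-99, 0]
SUB      → [-99]
NEG      → [99]

99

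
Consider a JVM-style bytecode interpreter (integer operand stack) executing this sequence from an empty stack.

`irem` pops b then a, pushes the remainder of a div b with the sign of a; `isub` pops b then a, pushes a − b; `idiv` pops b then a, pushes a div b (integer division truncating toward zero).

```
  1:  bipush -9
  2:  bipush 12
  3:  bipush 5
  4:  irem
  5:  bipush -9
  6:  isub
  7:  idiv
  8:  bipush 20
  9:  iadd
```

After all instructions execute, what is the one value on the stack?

20

bipush -9 → [-9]
bipush 12 → [-9, 12]
bipush 5  → [-9, 12, 5]
irem      → [-9, 2]
bipush -9 → [-9, 2, -9]
isub      → [-9, 11]
idiv      → [0]
bipush 20 → [0, 20]
iadd      → [20]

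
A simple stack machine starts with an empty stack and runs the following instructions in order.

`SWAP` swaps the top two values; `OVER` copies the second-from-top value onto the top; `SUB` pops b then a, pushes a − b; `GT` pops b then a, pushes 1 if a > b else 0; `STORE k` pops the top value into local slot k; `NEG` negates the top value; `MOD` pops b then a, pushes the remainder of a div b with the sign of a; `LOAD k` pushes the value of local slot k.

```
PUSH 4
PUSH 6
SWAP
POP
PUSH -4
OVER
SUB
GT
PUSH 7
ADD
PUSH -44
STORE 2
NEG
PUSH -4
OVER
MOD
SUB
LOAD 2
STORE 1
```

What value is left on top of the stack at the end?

PUSH 4   : 4
PUSH 6   : 4 6
SWAP     : 6 4
POP      : 6
PUSH -4  : 6 -4
OVER     : 6 -4 6
SUB      : 6 -10
GT       : 1
PUSH 7   : 1 7
ADD      : 8
PUSH -44 : 8 -44
STORE 2  : 8
NEG      : -8
PUSH -4  : -8 -4
OVER     : -8 -4 -8
MOD      : -8 -4
SUB      : -4
LOAD 2   : -4 -44
STORE 1  : -4

-4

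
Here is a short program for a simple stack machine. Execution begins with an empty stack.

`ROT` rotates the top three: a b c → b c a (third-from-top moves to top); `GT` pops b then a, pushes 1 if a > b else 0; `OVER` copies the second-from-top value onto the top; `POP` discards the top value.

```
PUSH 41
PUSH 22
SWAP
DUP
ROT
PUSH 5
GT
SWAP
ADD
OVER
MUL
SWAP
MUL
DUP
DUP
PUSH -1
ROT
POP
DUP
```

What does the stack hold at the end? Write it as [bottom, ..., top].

PUSH 41  [41]
PUSH 22  [41, 22]
SWAP     [22, 41]
DUP      [22, 41, 41]
ROT      [41, 41, 22]
PUSH 5   [41, 41, 22, 5]
GT       [41, 41, 1]
SWAP     [41, 1, 41]
ADD      [41, 42]
OVER     [41, 42, 41]
MUL      [41, 1722]
SWAP     [1722, 41]
MUL      [70602]
DUP      [70602, 70602]
DUP      [70602, 70602, 70602]
PUSH -1  [70602, 70602, 70602, -1]
ROT      [70602, 70602, -1, 70602]
POP      [70602, 70602, -1]
DUP      [70602, 70602, -1, -1]

[70602, 70602, -1, -1]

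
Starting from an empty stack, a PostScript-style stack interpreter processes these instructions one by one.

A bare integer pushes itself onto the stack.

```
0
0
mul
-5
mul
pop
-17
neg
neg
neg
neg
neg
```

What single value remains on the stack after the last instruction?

17

0    [0]
0    [0, 0]
mul  [0]
-5   [0, -5]
mul  [0]
pop  []
-17  [-17]
neg  [17]
neg  [-17]
neg  [17]
neg  [-17]
neg  [17]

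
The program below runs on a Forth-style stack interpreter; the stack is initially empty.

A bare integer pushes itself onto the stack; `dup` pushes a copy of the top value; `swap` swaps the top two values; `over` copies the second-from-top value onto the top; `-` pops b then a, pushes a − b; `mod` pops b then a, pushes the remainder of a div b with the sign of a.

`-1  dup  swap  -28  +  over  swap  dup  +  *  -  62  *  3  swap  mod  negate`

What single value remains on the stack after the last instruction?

-1     -> -1
dup    -> -1 -1
swap   -> -1 -1
-28    -> -1 -1 -28
+      -> -1 -29
over   -> -1 -29 -1
swap   -> -1 -1 -29
dup    -> -1 -1 -29 -29
+      -> -1 -1 -58
*      -> -1 58
-      -> -59
62     -> -59 62
*      -> -3658
3      -> -3658 3
swap   -> 3 -3658
mod    -> 3
negate -> -3

-3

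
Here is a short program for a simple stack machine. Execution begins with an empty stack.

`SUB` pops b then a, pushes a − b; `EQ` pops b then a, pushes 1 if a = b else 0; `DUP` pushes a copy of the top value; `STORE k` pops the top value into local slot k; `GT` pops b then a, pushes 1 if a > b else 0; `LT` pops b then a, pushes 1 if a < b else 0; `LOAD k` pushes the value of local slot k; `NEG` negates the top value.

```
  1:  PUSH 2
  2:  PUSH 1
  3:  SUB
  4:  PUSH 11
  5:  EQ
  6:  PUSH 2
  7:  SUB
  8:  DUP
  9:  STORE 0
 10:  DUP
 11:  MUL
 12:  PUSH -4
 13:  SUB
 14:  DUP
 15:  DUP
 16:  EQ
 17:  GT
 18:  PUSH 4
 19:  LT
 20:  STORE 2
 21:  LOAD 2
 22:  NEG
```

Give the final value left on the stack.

-1

PUSH 2  -> 2
PUSH 1  -> 2 1
SUB     -> 1
PUSH 11 -> 1 11
EQ      -> 0
PUSH 2  -> 0 2
SUB     -> -2
DUP     -> -2 -2
STORE 0 -> -2
DUP     -> -2 -2
MUL     -> 4
PUSH -4 -> 4 -4
SUB     -> 8
DUP     -> 8 8
DUP     -> 8 8 8
EQ      -> 8 1
GT      -> 1
PUSH 4  -> 1 4
LT      -> 1
STORE 2 -> (empty)
LOAD 2  -> 1
NEG     -> -1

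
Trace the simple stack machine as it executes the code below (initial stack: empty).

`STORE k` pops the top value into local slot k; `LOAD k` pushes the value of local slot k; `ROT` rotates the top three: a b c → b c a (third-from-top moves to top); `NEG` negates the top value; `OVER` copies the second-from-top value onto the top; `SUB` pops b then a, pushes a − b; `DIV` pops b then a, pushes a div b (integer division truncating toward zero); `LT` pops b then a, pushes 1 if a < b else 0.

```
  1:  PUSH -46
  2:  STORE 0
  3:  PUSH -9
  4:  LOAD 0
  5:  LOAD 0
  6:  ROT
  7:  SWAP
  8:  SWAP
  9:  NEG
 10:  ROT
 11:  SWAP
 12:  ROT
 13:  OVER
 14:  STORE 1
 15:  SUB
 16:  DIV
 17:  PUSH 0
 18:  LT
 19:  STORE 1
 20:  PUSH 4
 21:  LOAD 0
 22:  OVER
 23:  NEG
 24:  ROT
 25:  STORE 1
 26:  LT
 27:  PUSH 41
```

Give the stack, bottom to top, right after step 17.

[0, 0]

PUSH -46 -> -46
STORE 0  -> (empty)
PUSH -9  -> -9
LOAD 0   -> -9 -46
LOAD 0   -> -9 -46 -46
ROT      -> -46 -46 -9
SWAP     -> -46 -9 -46
SWAP     -> -46 -46 -9
NEG      -> -46 -46 9
ROT      -> -46 9 -46
SWAP     -> -46 -46 9
ROT      -> -46 9 -46
OVER     -> -46 9 -46 9
STORE 1  -> -46 9 -46
SUB      -> -46 55
DIV      -> 0
PUSH 0   -> 0 0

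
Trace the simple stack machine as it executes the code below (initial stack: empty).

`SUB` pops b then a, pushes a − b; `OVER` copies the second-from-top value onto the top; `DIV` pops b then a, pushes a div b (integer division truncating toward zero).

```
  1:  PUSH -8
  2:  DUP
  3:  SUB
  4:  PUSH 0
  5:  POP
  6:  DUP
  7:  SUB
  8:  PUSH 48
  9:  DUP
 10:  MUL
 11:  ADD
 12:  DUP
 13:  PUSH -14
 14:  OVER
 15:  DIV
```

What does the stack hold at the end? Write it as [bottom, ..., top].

PUSH -8  -> [-8]
DUP      -> [-8, -8]
SUB      -> [0]
PUSH 0   -> [0, 0]
POP      -> [0]
DUP      -> [0, 0]
SUB      -> [0]
PUSH 48  -> [0, 48]
DUP      -> [0, 48, 48]
MUL      -> [0, 2304]
ADD      -> [2304]
DUP      -> [2304, 2304]
PUSH -14 -> [2304, 2304, -14]
OVER     -> [2304, 2304, -14, 2304]
DIV      -> [2304, 2304, 0]

[2304, 2304, 0]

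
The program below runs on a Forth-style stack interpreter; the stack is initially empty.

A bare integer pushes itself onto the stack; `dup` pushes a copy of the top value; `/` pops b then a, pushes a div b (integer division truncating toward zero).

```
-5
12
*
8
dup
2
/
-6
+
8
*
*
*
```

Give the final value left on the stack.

7680

-5  : -5
12  : -5 12
*   : -60
8   : -60 8
dup : -60 8 8
2   : -60 8 8 2
/   : -60 8 4
-6  : -60 8 4 -6
+   : -60 8 -2
8   : -60 8 -2 8
*   : -60 8 -16
*   : -60 -128
*   : 7680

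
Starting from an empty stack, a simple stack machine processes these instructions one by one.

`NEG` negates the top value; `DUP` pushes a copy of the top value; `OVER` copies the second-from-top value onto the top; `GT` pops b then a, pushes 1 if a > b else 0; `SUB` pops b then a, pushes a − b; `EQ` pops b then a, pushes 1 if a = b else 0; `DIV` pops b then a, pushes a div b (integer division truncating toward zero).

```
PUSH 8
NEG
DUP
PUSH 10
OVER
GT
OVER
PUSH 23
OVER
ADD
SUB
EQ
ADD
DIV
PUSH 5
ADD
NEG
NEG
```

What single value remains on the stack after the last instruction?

PUSH 8  -> [8]
NEG     -> [-8]
DUP     -> [-8, -8]
PUSH 10 -> [-8, -8, 10]
OVER    -> [-8, -8, 10, -8]
GT      -> [-8, -8, 1]
OVER    -> [-8, -8, 1, -8]
PUSH 23 -> [-8, -8, 1, -8, 23]
OVER    -> [-8, -8, 1, -8, 23, -8]
ADD     -> [-8, -8, 1, -8, 15]
SUB     -> [-8, -8, 1, -23]
EQ      -> [-8, -8, 0]
ADD     -> [-8, -8]
DIV     -> [1]
PUSH 5  -> [1, 5]
ADD     -> [6]
NEG     -> [-6]
NEG     -> [6]

6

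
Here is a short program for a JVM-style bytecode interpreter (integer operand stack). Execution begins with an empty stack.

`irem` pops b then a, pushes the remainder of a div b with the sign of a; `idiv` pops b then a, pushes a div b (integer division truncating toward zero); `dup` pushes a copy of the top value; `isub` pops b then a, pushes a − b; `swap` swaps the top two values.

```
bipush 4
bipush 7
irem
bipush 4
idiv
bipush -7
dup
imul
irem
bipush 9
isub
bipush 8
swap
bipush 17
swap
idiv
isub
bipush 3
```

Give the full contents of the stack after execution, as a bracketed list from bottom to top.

[10, 3]

bipush 4  -> [4]
bipush 7  -> [4, 7]
irem      -> [4]
bipush 4  -> [4, 4]
idiv      -> [1]
bipush -7 -> [1, -7]
dup       -> [1, -7, -7]
imul      -> [1, 49]
irem      -> [1]
bipush 9  -> [1, 9]
isub      -> [-8]
bipush 8  -> [-8, 8]
swap      -> [8, -8]
bipush 17 -> [8, -8, 17]
swap      -> [8, 17, -8]
idiv      -> [8, -2]
isub      -> [10]
bipush 3  -> [10, 3]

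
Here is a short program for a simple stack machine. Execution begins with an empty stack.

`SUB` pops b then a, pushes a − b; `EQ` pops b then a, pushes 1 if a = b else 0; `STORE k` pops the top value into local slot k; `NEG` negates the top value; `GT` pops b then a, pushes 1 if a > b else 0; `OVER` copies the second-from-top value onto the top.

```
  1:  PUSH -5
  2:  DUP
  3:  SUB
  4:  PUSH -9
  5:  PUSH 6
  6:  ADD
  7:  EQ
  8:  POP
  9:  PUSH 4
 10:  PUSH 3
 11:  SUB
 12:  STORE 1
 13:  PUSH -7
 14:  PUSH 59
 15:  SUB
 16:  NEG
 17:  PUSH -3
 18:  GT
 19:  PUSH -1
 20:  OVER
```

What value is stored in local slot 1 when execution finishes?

1

PUSH -5 → [-5]
DUP     → [-5, -5]
SUB     → [0]
PUSH -9 → [0, -9]
PUSH 6  → [0, -9, 6]
ADD     → [0, -3]
EQ      → [0]
POP     → []
PUSH 4  → [4]
PUSH 3  → [4, 3]
SUB     → [1]
STORE 1 → []
PUSH -7 → [-7]
PUSH 59 → [-7, 59]
SUB     → [-66]
NEG     → [66]
PUSH -3 → [66, -3]
GT      → [1]
PUSH -1 → [1, -1]
OVER    → [1, -1, 1]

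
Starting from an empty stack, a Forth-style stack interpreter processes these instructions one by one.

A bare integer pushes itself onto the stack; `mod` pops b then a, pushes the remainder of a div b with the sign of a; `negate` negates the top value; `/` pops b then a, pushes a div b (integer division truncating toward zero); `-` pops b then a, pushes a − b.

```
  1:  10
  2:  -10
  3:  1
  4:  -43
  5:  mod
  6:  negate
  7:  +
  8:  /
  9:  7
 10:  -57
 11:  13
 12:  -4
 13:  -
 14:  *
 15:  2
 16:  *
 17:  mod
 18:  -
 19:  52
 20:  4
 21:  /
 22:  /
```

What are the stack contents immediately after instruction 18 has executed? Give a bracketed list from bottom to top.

10     -> [10]
-10    -> [10, -10]
1      -> [10, -10, 1]
-43    -> [10, -10, 1, -43]
mod    -> [10, -10, 1]
negate -> [10, -10, -1]
+      -> [10, -11]
/      -> [0]
7      -> [0, 7]
-57    -> [0, 7, -57]
13     -> [0, 7, -57, 13]
-4     -> [0, 7, -57, 13, -4]
-      -> [0, 7, -57, 17]
*      -> [0, 7, -969]
2      -> [0, 7, -969, 2]
*      -> [0, 7, -1938]
mod    -> [0, 7]
-      -> [-7]

[-7]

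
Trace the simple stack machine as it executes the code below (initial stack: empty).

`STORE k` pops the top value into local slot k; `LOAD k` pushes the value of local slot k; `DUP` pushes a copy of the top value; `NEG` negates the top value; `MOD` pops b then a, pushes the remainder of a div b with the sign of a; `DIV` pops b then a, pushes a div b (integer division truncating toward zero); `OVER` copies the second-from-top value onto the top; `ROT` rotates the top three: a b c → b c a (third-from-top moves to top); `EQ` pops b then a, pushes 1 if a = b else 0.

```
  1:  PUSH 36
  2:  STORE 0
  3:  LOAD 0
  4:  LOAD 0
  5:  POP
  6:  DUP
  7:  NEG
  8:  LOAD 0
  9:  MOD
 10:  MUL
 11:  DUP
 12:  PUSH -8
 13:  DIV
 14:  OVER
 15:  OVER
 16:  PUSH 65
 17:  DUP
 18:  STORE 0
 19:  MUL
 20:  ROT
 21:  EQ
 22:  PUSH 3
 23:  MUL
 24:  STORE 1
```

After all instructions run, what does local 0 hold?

65

PUSH 36  [36]
STORE 0  []
LOAD 0   [36]
LOAD 0   [36, 36]
POP      [36]
DUP      [36, 36]
NEG      [36, -36]
LOAD 0   [36, -36, 36]
MOD      [36, 0]
MUL      [0]
DUP      [0, 0]
PUSH -8  [0, 0, -8]
DIV      [0, 0]
OVER     [0, 0, 0]
OVER     [0, 0, 0, 0]
PUSH 65  [0, 0, 0, 0, 65]
DUP      [0, 0, 0, 0, 65, 65]
STORE 0  [0, 0, 0, 0, 65]
MUL      [0, 0, 0, 0]
ROT      [0, 0, 0, 0]
EQ       [0, 0, 1]
PUSH 3   [0, 0, 1, 3]
MUL      [0, 0, 3]
STORE 1  [0, 0]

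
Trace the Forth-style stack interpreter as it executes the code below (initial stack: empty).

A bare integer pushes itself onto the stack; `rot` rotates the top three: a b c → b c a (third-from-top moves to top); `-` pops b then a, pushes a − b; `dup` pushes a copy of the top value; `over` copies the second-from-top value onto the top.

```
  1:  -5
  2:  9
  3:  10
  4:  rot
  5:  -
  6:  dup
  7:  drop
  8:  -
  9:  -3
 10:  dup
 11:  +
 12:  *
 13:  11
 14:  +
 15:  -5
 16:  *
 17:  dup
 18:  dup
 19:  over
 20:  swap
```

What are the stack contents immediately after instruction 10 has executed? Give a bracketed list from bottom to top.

-5   : [-5]
9    : [-5, 9]
10   : [-5, 9, 10]
rot  : [9, 10, -5]
-    : [9, 15]
dup  : [9, 15, 15]
drop : [9, 15]
-    : [-6]
-3   : [-6, -3]
dup  : [-6, -3, -3]

[-6, -3, -3]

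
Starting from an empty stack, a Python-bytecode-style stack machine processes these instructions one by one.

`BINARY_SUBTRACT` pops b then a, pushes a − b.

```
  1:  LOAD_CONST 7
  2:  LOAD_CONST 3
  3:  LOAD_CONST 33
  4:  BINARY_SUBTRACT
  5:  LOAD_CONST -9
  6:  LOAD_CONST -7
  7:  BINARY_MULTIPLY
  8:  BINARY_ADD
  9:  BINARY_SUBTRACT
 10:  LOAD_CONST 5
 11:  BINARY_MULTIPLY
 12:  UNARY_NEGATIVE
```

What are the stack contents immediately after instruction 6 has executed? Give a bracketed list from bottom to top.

[7, -30, -9, -7]

LOAD_CONST 7    → [7]
LOAD_CONST 3    → [7, 3]
LOAD_CONST 33   → [7, 3, 33]
BINARY_SUBTRACT → [7, -30]
LOAD_CONST -9   → [7, -30, -9]
LOAD_CONST -7   → [7, -30, -9, -7]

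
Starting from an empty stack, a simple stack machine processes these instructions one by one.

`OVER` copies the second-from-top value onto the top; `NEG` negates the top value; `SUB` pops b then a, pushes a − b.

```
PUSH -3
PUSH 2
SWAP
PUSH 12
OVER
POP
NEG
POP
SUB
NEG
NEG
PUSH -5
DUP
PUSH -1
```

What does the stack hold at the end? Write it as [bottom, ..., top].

PUSH -3 -> -3
PUSH 2  -> -3 2
SWAP    -> 2 -3
PUSH 12 -> 2 -3 12
OVER    -> 2 -3 12 -3
POP     -> 2 -3 12
NEG     -> 2 -3 -12
POP     -> 2 -3
SUB     -> 5
NEG     -> -5
NEG     -> 5
PUSH -5 -> 5 -5
DUP     -> 5 -5 -5
PUSH -1 -> 5 -5 -5 -1

[5, -5, -5, -1]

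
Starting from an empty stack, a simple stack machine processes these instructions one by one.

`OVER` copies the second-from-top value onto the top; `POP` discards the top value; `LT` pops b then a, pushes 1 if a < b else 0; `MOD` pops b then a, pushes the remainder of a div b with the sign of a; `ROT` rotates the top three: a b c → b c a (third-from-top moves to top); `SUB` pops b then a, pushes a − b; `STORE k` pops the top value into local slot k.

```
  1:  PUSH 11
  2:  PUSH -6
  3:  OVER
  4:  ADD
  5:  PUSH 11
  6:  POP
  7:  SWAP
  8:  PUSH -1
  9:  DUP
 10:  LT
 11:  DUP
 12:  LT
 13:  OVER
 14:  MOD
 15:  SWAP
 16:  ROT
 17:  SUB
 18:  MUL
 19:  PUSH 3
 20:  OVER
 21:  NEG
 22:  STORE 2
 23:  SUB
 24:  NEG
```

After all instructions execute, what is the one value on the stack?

PUSH 11 : 11
PUSH -6 : 11 -6
OVER    : 11 -6 11
ADD     : 11 5
PUSH 11 : 11 5 11
POP     : 11 5
SWAP    : 5 11
PUSH -1 : 5 11 -1
DUP     : 5 11 -1 -1
LT      : 5 11 0
DUP     : 5 11 0 0
LT      : 5 11 0
OVER    : 5 11 0 11
MOD     : 5 11 0
SWAP    : 5 0 11
ROT     : 0 11 5
SUB     : 0 6
MUL     : 0
PUSH 3  : 0 3
OVER    : 0 3 0
NEG     : 0 3 0
STORE 2 : 0 3
SUB     : -3
NEG     : 3

3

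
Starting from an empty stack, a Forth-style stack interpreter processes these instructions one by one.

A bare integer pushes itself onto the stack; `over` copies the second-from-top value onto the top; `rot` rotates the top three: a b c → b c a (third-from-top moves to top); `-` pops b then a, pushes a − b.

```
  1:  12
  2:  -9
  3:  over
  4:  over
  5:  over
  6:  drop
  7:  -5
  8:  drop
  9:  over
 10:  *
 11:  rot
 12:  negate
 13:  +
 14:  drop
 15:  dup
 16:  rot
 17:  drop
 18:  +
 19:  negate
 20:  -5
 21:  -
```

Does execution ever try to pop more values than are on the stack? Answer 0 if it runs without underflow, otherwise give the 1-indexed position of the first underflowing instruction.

0

12     : [12]
-9     : [12, -9]
over   : [12, -9, 12]
over   : [12, -9, 12, -9]
over   : [12, -9, 12, -9, 12]
drop   : [12, -9, 12, -9]
-5     : [12, -9, 12, -9, -5]
drop   : [12, -9, 12, -9]
over   : [12, -9, 12, -9, 12]
*      : [12, -9, 12, -108]
rot    : [12, 12, -108, -9]
negate : [12, 12, -108, 9]
+      : [12, 12, -99]
drop   : [12, 12]
dup    : [12, 12, 12]
rot    : [12, 12, 12]
drop   : [12, 12]
+      : [24]
negate : [-24]
-5     : [-24, -5]
-      : [-19]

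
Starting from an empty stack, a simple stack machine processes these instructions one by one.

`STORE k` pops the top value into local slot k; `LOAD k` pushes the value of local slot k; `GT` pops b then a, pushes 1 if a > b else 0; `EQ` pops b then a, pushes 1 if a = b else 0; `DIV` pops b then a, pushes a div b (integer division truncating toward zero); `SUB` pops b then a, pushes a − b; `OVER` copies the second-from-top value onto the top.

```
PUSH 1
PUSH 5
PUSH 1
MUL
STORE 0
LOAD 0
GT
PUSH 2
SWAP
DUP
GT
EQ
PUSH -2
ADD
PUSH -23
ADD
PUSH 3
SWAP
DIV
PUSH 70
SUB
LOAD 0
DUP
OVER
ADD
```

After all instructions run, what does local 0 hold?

PUSH 1   → 1
PUSH 5   → 1 5
PUSH 1   → 1 5 1
MUL      → 1 5
STORE 0  → 1
LOAD 0   → 1 5
GT       → 0
PUSH 2   → 0 2
SWAP     → 2 0
DUP      → 2 0 0
GT       → 2 0
EQ       → 0
PUSH -2  → 0 -2
ADD      → -2
PUSH -23 → -2 -23
ADD      → -25
PUSH 3   → -25 3
SWAP     → 3 -25
DIV      → 0
PUSH 70  → 0 70
SUB      → -70
LOAD 0   → -70 5
DUP      → -70 5 5
OVER     → -70 5 5 5
ADD      → -70 5 10

5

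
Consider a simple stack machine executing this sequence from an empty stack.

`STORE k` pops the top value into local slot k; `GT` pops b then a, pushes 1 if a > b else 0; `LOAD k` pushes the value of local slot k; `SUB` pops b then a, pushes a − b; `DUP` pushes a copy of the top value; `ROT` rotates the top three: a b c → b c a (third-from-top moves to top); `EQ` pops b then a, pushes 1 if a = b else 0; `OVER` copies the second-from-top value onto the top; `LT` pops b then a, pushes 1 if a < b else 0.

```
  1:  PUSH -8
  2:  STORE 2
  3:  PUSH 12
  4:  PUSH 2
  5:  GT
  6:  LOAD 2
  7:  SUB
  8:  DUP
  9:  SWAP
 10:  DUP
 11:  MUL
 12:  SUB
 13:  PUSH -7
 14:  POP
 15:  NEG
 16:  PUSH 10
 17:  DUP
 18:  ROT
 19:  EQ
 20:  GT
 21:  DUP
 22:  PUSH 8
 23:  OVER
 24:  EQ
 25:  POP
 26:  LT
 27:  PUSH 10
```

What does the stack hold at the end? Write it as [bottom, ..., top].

PUSH -8  -8
STORE 2  (empty)
PUSH 12  12
PUSH 2   12 2
GT       1
LOAD 2   1 -8
SUB      9
DUP      9 9
SWAP     9 9
DUP      9 9 9
MUL      9 81
SUB      -72
PUSH -7  -72 -7
POP      -72
NEG      72
PUSH 10  72 10
DUP      72 10 10
ROT      10 10 72
EQ       10 0
GT       1
DUP      1 1
PUSH 8   1 1 8
OVER     1 1 8 1
EQ       1 1 0
POP      1 1
LT       0
PUSH 10  0 10

[0, 10]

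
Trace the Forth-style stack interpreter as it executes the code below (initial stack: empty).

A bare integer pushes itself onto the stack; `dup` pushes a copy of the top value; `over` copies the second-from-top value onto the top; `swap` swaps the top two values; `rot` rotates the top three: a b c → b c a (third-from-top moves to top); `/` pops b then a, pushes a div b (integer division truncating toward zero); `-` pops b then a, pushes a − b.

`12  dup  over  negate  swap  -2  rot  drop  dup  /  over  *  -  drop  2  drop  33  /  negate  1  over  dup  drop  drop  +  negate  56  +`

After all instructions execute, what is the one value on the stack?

12     : [12]
dup    : [12, 12]
over   : [12, 12, 12]
negate : [12, 12, -12]
swap   : [12, -12, 12]
-2     : [12, -12, 12, -2]
rot    : [12, 12, -2, -12]
drop   : [12, 12, -2]
dup    : [12, 12, -2, -2]
/      : [12, 12, 1]
over   : [12, 12, 1, 12]
*      : [12, 12, 12]
-      : [12, 0]
drop   : [12]
2      : [12, 2]
drop   : [12]
33     : [12, 33]
/      : [0]
negate : [0]
1      : [0, 1]
over   : [0, 1, 0]
dup    : [0, 1, 0, 0]
drop   : [0, 1, 0]
drop   : [0, 1]
+      : [1]
negate : [-1]
56     : [-1, 56]
+      : [55]

55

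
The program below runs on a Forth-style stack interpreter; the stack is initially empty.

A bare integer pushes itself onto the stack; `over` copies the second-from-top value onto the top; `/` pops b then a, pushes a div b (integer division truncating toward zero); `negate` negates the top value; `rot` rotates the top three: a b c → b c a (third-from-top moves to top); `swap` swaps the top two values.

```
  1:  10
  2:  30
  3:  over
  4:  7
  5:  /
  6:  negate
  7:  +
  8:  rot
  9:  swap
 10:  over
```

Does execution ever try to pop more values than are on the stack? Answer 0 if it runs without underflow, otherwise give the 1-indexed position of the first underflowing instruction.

10     -> 10
30     -> 10 30
over   -> 10 30 10
7      -> 10 30 10 7
/      -> 10 30 1
negate -> 10 30 -1
+      -> 10 29
rot  — needs 3 operands, stack has 2 → underflow

8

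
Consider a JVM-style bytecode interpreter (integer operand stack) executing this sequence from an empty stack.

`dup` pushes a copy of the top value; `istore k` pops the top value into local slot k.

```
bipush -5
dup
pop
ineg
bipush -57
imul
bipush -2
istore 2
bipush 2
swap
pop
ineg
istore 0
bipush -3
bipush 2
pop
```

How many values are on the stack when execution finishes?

bipush -5  -> -5
dup        -> -5 -5
pop        -> -5
ineg       -> 5
bipush -57 -> 5 -57
imul       -> -285
bipush -2  -> -285 -2
istore 2   -> -285
bipush 2   -> -285 2
swap       -> 2 -285
pop        -> 2
ineg       -> -2
istore 0   -> (empty)
bipush -3  -> -3
bipush 2   -> -3 2
pop        -> -3

1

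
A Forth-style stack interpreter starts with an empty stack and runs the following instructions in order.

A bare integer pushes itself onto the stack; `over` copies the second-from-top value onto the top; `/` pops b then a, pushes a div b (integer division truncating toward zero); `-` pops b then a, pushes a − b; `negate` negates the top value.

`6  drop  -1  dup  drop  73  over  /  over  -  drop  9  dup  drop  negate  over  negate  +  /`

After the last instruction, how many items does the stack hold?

6      -> 6
drop   -> (empty)
-1     -> -1
dup    -> -1 -1
drop   -> -1
73     -> -1 73
over   -> -1 73 -1
/      -> -1 -73
over   -> -1 -73 -1
-      -> -1 -72
drop   -> -1
9      -> -1 9
dup    -> -1 9 9
drop   -> -1 9
negate -> -1 -9
over   -> -1 -9 -1
negate -> -1 -9 1
+      -> -1 -8
/      -> 0

1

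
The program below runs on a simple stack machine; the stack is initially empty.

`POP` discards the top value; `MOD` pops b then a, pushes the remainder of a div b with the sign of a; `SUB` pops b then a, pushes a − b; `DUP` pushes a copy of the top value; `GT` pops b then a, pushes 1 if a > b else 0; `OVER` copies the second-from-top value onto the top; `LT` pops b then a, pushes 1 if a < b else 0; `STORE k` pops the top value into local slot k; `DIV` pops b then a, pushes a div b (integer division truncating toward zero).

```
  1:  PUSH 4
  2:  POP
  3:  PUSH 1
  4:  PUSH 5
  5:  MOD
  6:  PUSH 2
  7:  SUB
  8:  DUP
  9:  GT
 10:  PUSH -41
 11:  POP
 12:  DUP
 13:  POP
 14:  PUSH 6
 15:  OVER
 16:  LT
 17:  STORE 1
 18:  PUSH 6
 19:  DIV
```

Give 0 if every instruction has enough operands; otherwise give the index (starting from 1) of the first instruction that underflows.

PUSH 4   → 4
POP      → (empty)
PUSH 1   → 1
PUSH 5   → 1 5
MOD      → 1
PUSH 2   → 1 2
SUB      → -1
DUP      → -1 -1
GT       → 0
PUSH -41 → 0 -41
POP      → 0
DUP      → 0 0
POP      → 0
PUSH 6   → 0 6
OVER     → 0 6 0
LT       → 0 0
STORE 1  → 0
PUSH 6   → 0 6
DIV      → 0

0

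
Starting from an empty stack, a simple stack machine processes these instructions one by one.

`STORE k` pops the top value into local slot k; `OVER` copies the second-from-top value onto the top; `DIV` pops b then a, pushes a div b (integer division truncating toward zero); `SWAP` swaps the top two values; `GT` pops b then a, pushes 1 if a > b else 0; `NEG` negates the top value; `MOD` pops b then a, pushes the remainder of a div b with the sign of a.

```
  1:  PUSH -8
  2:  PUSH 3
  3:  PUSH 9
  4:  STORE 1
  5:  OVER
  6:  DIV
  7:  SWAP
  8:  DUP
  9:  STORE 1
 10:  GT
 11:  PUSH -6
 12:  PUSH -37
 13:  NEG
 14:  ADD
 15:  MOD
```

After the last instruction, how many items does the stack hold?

PUSH -8  : [-8]
PUSH 3   : [-8, 3]
PUSH 9   : [-8, 3, 9]
STORE 1  : [-8, 3]
OVER     : [-8, 3, -8]
DIV      : [-8, 0]
SWAP     : [0, -8]
DUP      : [0, -8, -8]
STORE 1  : [0, -8]
GT       : [1]
PUSH -6  : [1, -6]
PUSH -37 : [1, -6, -37]
NEG      : [1, -6, 37]
ADD      : [1, 31]
MOD      : [1]

1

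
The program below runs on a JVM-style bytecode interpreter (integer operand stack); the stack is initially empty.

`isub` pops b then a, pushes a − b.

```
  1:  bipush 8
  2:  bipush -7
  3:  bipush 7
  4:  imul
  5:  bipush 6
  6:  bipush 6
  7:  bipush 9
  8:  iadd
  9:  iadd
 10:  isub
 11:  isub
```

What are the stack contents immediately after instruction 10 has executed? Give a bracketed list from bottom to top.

[8, -70]

bipush 8  -> [8]
bipush -7 -> [8, -7]
bipush 7  -> [8, -7, 7]
imul      -> [8, -49]
bipush 6  -> [8, -49, 6]
bipush 6  -> [8, -49, 6, 6]
bipush 9  -> [8, -49, 6, 6, 9]
iadd      -> [8, -49, 6, 15]
iadd      -> [8, -49, 21]
isub      -> [8, -70]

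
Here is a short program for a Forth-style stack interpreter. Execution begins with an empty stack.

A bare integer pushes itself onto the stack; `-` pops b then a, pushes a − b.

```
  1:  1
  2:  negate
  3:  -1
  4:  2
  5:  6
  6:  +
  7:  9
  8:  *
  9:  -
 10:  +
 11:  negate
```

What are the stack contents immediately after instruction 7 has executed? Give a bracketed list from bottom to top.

[-1, -1, 8, 9]

1      -> 1
negate -> -1
-1     -> -1 -1
2      -> -1 -1 2
6      -> -1 -1 2 6
+      -> -1 -1 8
9      -> -1 -1 8 9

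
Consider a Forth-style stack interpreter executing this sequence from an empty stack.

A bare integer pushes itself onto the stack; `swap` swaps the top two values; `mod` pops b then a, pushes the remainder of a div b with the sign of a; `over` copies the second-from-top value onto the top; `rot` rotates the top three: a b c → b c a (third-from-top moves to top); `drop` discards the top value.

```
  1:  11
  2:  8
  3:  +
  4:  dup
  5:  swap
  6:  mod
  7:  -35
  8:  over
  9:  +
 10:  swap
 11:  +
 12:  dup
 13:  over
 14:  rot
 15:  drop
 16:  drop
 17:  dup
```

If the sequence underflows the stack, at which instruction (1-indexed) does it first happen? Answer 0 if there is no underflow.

0

11   -> [11]
8    -> [11, 8]
+    -> [19]
dup  -> [19, 19]
swap -> [19, 19]
mod  -> [0]
-35  -> [0, -35]
over -> [0, -35, 0]
+    -> [0, -35]
swap -> [-35, 0]
+    -> [-35]
dup  -> [-35, -35]
over -> [-35, -35, -35]
rot  -> [-35, -35, -35]
drop -> [-35, -35]
drop -> [-35]
dup  -> [-35, -35]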